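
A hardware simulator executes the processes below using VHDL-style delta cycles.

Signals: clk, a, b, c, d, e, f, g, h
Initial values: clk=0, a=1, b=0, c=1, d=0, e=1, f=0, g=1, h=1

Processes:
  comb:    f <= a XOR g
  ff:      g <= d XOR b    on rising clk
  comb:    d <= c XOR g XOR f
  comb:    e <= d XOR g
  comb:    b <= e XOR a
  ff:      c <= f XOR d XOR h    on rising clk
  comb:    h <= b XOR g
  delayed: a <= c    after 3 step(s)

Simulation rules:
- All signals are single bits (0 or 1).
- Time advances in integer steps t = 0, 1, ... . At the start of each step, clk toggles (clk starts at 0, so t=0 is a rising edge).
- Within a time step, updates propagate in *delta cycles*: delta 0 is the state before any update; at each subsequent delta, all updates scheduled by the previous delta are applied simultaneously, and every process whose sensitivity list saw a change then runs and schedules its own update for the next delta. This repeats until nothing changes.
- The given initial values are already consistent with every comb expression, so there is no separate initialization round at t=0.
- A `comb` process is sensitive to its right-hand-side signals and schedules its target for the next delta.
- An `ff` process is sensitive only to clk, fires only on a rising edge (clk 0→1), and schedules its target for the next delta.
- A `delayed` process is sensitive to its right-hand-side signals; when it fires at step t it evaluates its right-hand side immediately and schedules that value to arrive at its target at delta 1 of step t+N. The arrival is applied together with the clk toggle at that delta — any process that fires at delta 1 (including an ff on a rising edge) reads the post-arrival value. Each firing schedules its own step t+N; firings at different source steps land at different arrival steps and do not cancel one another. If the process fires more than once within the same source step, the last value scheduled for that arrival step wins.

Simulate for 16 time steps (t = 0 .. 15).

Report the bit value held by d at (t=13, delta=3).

t=0 Δ0: e=1 c=1 d=0 a=1 clk=0 f=0 h=1 b=0 g=1
  Δ1: clk:0→1
  Δ2: g:1→0
  Δ3: e:1→0, d:0→1, f:0→1, h:1→0
  Δ4: e:0→1, d:1→0, b:0→1
  Δ5: e:1→0, h:0→1, b:1→0
  Δ6: h:1→0, b:0→1
  Δ7: h:0→1
  (7Δ to stable)
t=1 Δ0: e=0 c=1 d=0 a=1 clk=1 f=1 h=1 b=1 g=0
  Δ1: clk:1→0
  (1Δ to stable)
t=2 Δ0: e=0 c=1 d=0 a=1 clk=0 f=1 h=1 b=1 g=0
  Δ1: clk:0→1
  Δ2: c:1→0, g:0→1
  Δ3: e:0→1, f:1→0, h:1→0
  Δ4: d:0→1, b:1→0
  Δ5: e:1→0, h:0→1
  Δ6: b:0→1
  Δ7: h:1→0
  (7Δ to stable)
t=3 Δ0: e=0 c=0 d=1 a=1 clk=1 f=0 h=0 b=1 g=1
  Δ1: clk:1→0
  (1Δ to stable)
t=4 Δ0: e=0 c=0 d=1 a=1 clk=0 f=0 h=0 b=1 g=1
  Δ1: clk:0→1
  Δ2: c:0→1, g:1→0
  Δ3: e:0→1, f:0→1, h:0→1
  Δ4: d:1→0, b:1→0
  Δ5: e:1→0, h:1→0
  Δ6: b:0→1
  Δ7: h:0→1
  (7Δ to stable)
t=5 Δ0: e=0 c=1 d=0 a=1 clk=1 f=1 h=1 b=1 g=0
  Δ1: a:1→0, clk:1→0
  Δ2: f:1→0, b:1→0
  Δ3: d:0→1, h:1→0
  Δ4: e:0→1
  Δ5: b:0→1
  Δ6: h:0→1
  (6Δ to stable)
t=6 Δ0: e=1 c=1 d=1 a=0 clk=0 f=0 h=1 b=1 g=0
  Δ1: clk:0→1
  Δ2: c:1→0
  Δ3: d:1→0
  Δ4: e:1→0
  Δ5: b:1→0
  Δ6: h:1→0
  (6Δ to stable)
t=7 Δ0: e=0 c=0 d=0 a=0 clk=1 f=0 h=0 b=0 g=0
  Δ1: a:0→1, clk:1→0
  Δ2: f:0→1, b:0→1
  Δ3: d:0→1, h:0→1
  Δ4: e:0→1
  Δ5: b:1→0
  Δ6: h:1→0
  (6Δ to stable)
t=8 Δ0: e=1 c=0 d=1 a=1 clk=0 f=1 h=0 b=0 g=0
  Δ1: clk:0→1
  Δ2: g:0→1
  Δ3: e:1→0, d:1→0, f:1→0, h:0→1
  Δ4: e:0→1, d:0→1, b:0→1
  Δ5: e:1→0, h:1→0, b:1→0
  Δ6: h:0→1, b:0→1
  Δ7: h:1→0
  (7Δ to stable)
t=9 Δ0: e=0 c=0 d=1 a=1 clk=1 f=0 h=0 b=1 g=1
  Δ1: a:1→0, clk:1→0
  Δ2: f:0→1, b:1→0
  Δ3: d:1→0, h:0→1
  Δ4: e:0→1
  Δ5: b:0→1
  Δ6: h:1→0
  (6Δ to stable)
t=10 Δ0: e=1 c=0 d=0 a=0 clk=0 f=1 h=0 b=1 g=1
  Δ1: clk:0→1
  Δ2: c:0→1
  Δ3: d:0→1
  Δ4: e:1→0
  Δ5: b:1→0
  Δ6: h:0→1
  (6Δ to stable)
t=11 Δ0: e=0 c=1 d=1 a=0 clk=1 f=1 h=1 b=0 g=1
  Δ1: clk:1→0
  (1Δ to stable)
t=12 Δ0: e=0 c=1 d=1 a=0 clk=0 f=1 h=1 b=0 g=1
  Δ1: clk:0→1
  (1Δ to stable)
t=13 Δ0: e=0 c=1 d=1 a=0 clk=1 f=1 h=1 b=0 g=1
  Δ1: a:0→1, clk:1→0
  Δ2: f:1→0, b:0→1
  Δ3: d:1→0, h:1→0
  Δ4: e:0→1
  Δ5: b:1→0
  Δ6: h:0→1
  (6Δ to stable)
t=14 Δ0: e=1 c=1 d=0 a=1 clk=0 f=0 h=1 b=0 g=1
  Δ1: clk:0→1
  Δ2: g:1→0
  Δ3: e:1→0, d:0→1, f:0→1, h:1→0
  Δ4: e:0→1, d:1→0, b:0→1
  Δ5: e:1→0, h:0→1, b:1→0
  Δ6: h:1→0, b:0→1
  Δ7: h:0→1
  (7Δ to stable)
t=15 Δ0: e=0 c=1 d=0 a=1 clk=1 f=1 h=1 b=1 g=0
  Δ1: clk:1→0
  (1Δ to stable)

0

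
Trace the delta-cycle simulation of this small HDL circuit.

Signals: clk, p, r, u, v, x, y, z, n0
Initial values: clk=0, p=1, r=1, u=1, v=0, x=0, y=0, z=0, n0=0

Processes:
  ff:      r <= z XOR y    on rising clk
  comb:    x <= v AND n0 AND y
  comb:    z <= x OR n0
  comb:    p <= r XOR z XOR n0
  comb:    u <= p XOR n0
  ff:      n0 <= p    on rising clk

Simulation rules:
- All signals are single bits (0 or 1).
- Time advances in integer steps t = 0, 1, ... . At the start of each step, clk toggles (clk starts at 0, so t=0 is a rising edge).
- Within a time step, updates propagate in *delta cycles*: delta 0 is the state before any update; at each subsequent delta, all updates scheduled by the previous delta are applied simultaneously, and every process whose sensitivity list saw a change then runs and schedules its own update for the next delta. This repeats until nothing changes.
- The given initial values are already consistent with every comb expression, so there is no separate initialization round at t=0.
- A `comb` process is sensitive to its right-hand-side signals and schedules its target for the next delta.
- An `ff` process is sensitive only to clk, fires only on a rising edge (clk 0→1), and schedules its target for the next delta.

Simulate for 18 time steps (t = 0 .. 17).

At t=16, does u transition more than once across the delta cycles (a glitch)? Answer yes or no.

yes

[bits: p,r,v,clk,z,u,n0,x,y]
t=0: Δ0=110001000 Δ1=110101000 Δ2=100101100 Δ3=100110100 Δ4=000110100 Δ5=000111100 | 5Δ
t=1: Δ0=000111100 Δ1=000011100 | 1Δ
t=2: Δ0=000011100 Δ1=000111100 Δ2=010111000 Δ3=010100000 Δ4=110100000 Δ5=110101000 | 5Δ
t=3: Δ0=110101000 Δ1=110001000 | 1Δ
t=4: Δ0=110001000 Δ1=110101000 Δ2=100101100 Δ3=100110100 Δ4=000110100 Δ5=000111100 | 5Δ
t=5: Δ0=000111100 Δ1=000011100 | 1Δ
t=6: Δ0=000011100 Δ1=000111100 Δ2=010111000 Δ3=010100000 Δ4=110100000 Δ5=110101000 | 5Δ
t=7: Δ0=110101000 Δ1=110001000 | 1Δ
t=8: Δ0=110001000 Δ1=110101000 Δ2=100101100 Δ3=100110100 Δ4=000110100 Δ5=000111100 | 5Δ
t=9: Δ0=000111100 Δ1=000011100 | 1Δ
t=10: Δ0=000011100 Δ1=000111100 Δ2=010111000 Δ3=010100000 Δ4=110100000 Δ5=110101000 | 5Δ
t=11: Δ0=110101000 Δ1=110001000 | 1Δ
t=12: Δ0=110001000 Δ1=110101000 Δ2=100101100 Δ3=100110100 Δ4=000110100 Δ5=000111100 | 5Δ
t=13: Δ0=000111100 Δ1=000011100 | 1Δ
t=14: Δ0=000011100 Δ1=000111100 Δ2=010111000 Δ3=010100000 Δ4=110100000 Δ5=110101000 | 5Δ
t=15: Δ0=110101000 Δ1=110001000 | 1Δ
t=16: Δ0=110001000 Δ1=110101000 Δ2=100101100 Δ3=100110100 Δ4=000110100 Δ5=000111100 | 5Δ
t=17: Δ0=000111100 Δ1=000011100 | 1Δ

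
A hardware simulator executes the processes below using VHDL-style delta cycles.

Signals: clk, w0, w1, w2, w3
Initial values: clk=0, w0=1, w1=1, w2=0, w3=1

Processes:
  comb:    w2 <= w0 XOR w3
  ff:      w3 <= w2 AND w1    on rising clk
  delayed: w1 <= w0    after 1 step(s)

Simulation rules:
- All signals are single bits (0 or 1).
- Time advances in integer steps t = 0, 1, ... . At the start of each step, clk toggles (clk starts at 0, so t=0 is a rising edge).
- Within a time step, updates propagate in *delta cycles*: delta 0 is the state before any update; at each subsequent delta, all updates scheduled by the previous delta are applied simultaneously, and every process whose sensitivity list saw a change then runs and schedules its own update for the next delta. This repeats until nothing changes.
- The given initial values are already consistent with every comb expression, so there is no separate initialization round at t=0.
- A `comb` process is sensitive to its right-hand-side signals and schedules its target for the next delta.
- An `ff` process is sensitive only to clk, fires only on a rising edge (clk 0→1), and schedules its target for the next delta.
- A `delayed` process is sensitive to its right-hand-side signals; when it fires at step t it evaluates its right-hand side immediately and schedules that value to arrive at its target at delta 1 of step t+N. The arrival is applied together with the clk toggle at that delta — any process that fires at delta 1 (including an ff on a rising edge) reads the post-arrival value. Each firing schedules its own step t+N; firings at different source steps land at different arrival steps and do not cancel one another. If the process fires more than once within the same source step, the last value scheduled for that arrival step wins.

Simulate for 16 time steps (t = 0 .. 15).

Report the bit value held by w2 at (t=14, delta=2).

1

t0.Δ0 w3=1 w1=1 w0=1 w2=0 clk=0
t0.Δ1 w3=1 w1=1 w0=1 w2=0 clk=1
t0.Δ2 w3=0 w1=1 w0=1 w2=0 clk=1
t0.Δ3 w3=0 w1=1 w0=1 w2=1 clk=1
t1.Δ0 w3=0 w1=1 w0=1 w2=1 clk=1
t1.Δ1 w3=0 w1=1 w0=1 w2=1 clk=0
t2.Δ0 w3=0 w1=1 w0=1 w2=1 clk=0
t2.Δ1 w3=0 w1=1 w0=1 w2=1 clk=1
t2.Δ2 w3=1 w1=1 w0=1 w2=1 clk=1
t2.Δ3 w3=1 w1=1 w0=1 w2=0 clk=1
t3.Δ0 w3=1 w1=1 w0=1 w2=0 clk=1
t3.Δ1 w3=1 w1=1 w0=1 w2=0 clk=0
t4.Δ0 w3=1 w1=1 w0=1 w2=0 clk=0
t4.Δ1 w3=1 w1=1 w0=1 w2=0 clk=1
t4.Δ2 w3=0 w1=1 w0=1 w2=0 clk=1
t4.Δ3 w3=0 w1=1 w0=1 w2=1 clk=1
t5.Δ0 w3=0 w1=1 w0=1 w2=1 clk=1
t5.Δ1 w3=0 w1=1 w0=1 w2=1 clk=0
t6.Δ0 w3=0 w1=1 w0=1 w2=1 clk=0
t6.Δ1 w3=0 w1=1 w0=1 w2=1 clk=1
t6.Δ2 w3=1 w1=1 w0=1 w2=1 clk=1
t6.Δ3 w3=1 w1=1 w0=1 w2=0 clk=1
t7.Δ0 w3=1 w1=1 w0=1 w2=0 clk=1
t7.Δ1 w3=1 w1=1 w0=1 w2=0 clk=0
t8.Δ0 w3=1 w1=1 w0=1 w2=0 clk=0
t8.Δ1 w3=1 w1=1 w0=1 w2=0 clk=1
t8.Δ2 w3=0 w1=1 w0=1 w2=0 clk=1
t8.Δ3 w3=0 w1=1 w0=1 w2=1 clk=1
t9.Δ0 w3=0 w1=1 w0=1 w2=1 clk=1
t9.Δ1 w3=0 w1=1 w0=1 w2=1 clk=0
t10.Δ0 w3=0 w1=1 w0=1 w2=1 clk=0
t10.Δ1 w3=0 w1=1 w0=1 w2=1 clk=1
t10.Δ2 w3=1 w1=1 w0=1 w2=1 clk=1
t10.Δ3 w3=1 w1=1 w0=1 w2=0 clk=1
t11.Δ0 w3=1 w1=1 w0=1 w2=0 clk=1
t11.Δ1 w3=1 w1=1 w0=1 w2=0 clk=0
t12.Δ0 w3=1 w1=1 w0=1 w2=0 clk=0
t12.Δ1 w3=1 w1=1 w0=1 w2=0 clk=1
t12.Δ2 w3=0 w1=1 w0=1 w2=0 clk=1
t12.Δ3 w3=0 w1=1 w0=1 w2=1 clk=1
t13.Δ0 w3=0 w1=1 w0=1 w2=1 clk=1
t13.Δ1 w3=0 w1=1 w0=1 w2=1 clk=0
t14.Δ0 w3=0 w1=1 w0=1 w2=1 clk=0
t14.Δ1 w3=0 w1=1 w0=1 w2=1 clk=1
t14.Δ2 w3=1 w1=1 w0=1 w2=1 clk=1
t14.Δ3 w3=1 w1=1 w0=1 w2=0 clk=1
t15.Δ0 w3=1 w1=1 w0=1 w2=0 clk=1
t15.Δ1 w3=1 w1=1 w0=1 w2=0 clk=0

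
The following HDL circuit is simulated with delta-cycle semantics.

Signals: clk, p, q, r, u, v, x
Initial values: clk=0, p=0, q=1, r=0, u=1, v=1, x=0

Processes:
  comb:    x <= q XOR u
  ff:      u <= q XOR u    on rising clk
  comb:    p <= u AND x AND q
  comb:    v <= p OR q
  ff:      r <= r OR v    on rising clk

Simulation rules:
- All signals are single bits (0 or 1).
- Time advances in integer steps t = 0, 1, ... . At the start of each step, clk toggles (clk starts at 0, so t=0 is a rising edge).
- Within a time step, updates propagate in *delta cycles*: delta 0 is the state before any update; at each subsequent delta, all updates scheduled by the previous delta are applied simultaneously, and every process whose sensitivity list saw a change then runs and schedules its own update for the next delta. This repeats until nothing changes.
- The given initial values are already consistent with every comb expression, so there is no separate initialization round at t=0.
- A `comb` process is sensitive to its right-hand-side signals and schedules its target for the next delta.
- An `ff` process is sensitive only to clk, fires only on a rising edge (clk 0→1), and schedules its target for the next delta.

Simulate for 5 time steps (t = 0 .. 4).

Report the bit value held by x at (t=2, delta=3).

0

t0.Δ0 p=0 r=0 v=1 x=0 q=1 u=1 clk=0
t0.Δ1 p=0 r=0 v=1 x=0 q=1 u=1 clk=1
t0.Δ2 p=0 r=1 v=1 x=0 q=1 u=0 clk=1
t0.Δ3 p=0 r=1 v=1 x=1 q=1 u=0 clk=1
t1.Δ0 p=0 r=1 v=1 x=1 q=1 u=0 clk=1
t1.Δ1 p=0 r=1 v=1 x=1 q=1 u=0 clk=0
t2.Δ0 p=0 r=1 v=1 x=1 q=1 u=0 clk=0
t2.Δ1 p=0 r=1 v=1 x=1 q=1 u=0 clk=1
t2.Δ2 p=0 r=1 v=1 x=1 q=1 u=1 clk=1
t2.Δ3 p=1 r=1 v=1 x=0 q=1 u=1 clk=1
t2.Δ4 p=0 r=1 v=1 x=0 q=1 u=1 clk=1
t3.Δ0 p=0 r=1 v=1 x=0 q=1 u=1 clk=1
t3.Δ1 p=0 r=1 v=1 x=0 q=1 u=1 clk=0
t4.Δ0 p=0 r=1 v=1 x=0 q=1 u=1 clk=0
t4.Δ1 p=0 r=1 v=1 x=0 q=1 u=1 clk=1
t4.Δ2 p=0 r=1 v=1 x=0 q=1 u=0 clk=1
t4.Δ3 p=0 r=1 v=1 x=1 q=1 u=0 clk=1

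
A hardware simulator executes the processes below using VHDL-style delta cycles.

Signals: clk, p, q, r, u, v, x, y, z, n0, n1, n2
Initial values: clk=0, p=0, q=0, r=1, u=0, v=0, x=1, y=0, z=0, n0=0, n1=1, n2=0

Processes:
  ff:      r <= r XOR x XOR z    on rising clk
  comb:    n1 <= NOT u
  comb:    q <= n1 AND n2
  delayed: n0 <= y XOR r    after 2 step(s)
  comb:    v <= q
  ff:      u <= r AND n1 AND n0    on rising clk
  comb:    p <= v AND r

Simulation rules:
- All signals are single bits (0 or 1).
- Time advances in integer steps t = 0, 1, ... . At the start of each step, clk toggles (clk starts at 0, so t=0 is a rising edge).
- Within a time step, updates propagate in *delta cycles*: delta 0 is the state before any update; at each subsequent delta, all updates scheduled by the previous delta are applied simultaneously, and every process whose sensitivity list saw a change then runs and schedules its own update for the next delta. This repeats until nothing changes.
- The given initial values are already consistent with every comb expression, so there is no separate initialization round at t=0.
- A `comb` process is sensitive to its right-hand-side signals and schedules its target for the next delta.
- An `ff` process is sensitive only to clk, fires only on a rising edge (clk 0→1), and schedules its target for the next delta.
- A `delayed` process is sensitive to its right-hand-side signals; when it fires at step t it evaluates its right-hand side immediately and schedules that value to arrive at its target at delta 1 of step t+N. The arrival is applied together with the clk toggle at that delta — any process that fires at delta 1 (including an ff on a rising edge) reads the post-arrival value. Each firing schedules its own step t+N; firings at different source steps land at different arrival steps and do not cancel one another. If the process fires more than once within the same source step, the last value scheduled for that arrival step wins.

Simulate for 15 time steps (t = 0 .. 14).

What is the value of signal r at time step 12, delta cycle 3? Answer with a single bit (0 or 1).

0

t0.Δ0 v=0 n2=0 y=0 clk=0 z=0 u=0 n1=1 p=0 r=1 n0=0 x=1 q=0
t0.Δ1 v=0 n2=0 y=0 clk=1 z=0 u=0 n1=1 p=0 r=1 n0=0 x=1 q=0
t0.Δ2 v=0 n2=0 y=0 clk=1 z=0 u=0 n1=1 p=0 r=0 n0=0 x=1 q=0
t1.Δ0 v=0 n2=0 y=0 clk=1 z=0 u=0 n1=1 p=0 r=0 n0=0 x=1 q=0
t1.Δ1 v=0 n2=0 y=0 clk=0 z=0 u=0 n1=1 p=0 r=0 n0=0 x=1 q=0
t2.Δ0 v=0 n2=0 y=0 clk=0 z=0 u=0 n1=1 p=0 r=0 n0=0 x=1 q=0
t2.Δ1 v=0 n2=0 y=0 clk=1 z=0 u=0 n1=1 p=0 r=0 n0=0 x=1 q=0
t2.Δ2 v=0 n2=0 y=0 clk=1 z=0 u=0 n1=1 p=0 r=1 n0=0 x=1 q=0
t3.Δ0 v=0 n2=0 y=0 clk=1 z=0 u=0 n1=1 p=0 r=1 n0=0 x=1 q=0
t3.Δ1 v=0 n2=0 y=0 clk=0 z=0 u=0 n1=1 p=0 r=1 n0=0 x=1 q=0
t4.Δ0 v=0 n2=0 y=0 clk=0 z=0 u=0 n1=1 p=0 r=1 n0=0 x=1 q=0
t4.Δ1 v=0 n2=0 y=0 clk=1 z=0 u=0 n1=1 p=0 r=1 n0=1 x=1 q=0
t4.Δ2 v=0 n2=0 y=0 clk=1 z=0 u=1 n1=1 p=0 r=0 n0=1 x=1 q=0
t4.Δ3 v=0 n2=0 y=0 clk=1 z=0 u=1 n1=0 p=0 r=0 n0=1 x=1 q=0
t5.Δ0 v=0 n2=0 y=0 clk=1 z=0 u=1 n1=0 p=0 r=0 n0=1 x=1 q=0
t5.Δ1 v=0 n2=0 y=0 clk=0 z=0 u=1 n1=0 p=0 r=0 n0=1 x=1 q=0
t6.Δ0 v=0 n2=0 y=0 clk=0 z=0 u=1 n1=0 p=0 r=0 n0=1 x=1 q=0
t6.Δ1 v=0 n2=0 y=0 clk=1 z=0 u=1 n1=0 p=0 r=0 n0=0 x=1 q=0
t6.Δ2 v=0 n2=0 y=0 clk=1 z=0 u=0 n1=0 p=0 r=1 n0=0 x=1 q=0
t6.Δ3 v=0 n2=0 y=0 clk=1 z=0 u=0 n1=1 p=0 r=1 n0=0 x=1 q=0
t7.Δ0 v=0 n2=0 y=0 clk=1 z=0 u=0 n1=1 p=0 r=1 n0=0 x=1 q=0
t7.Δ1 v=0 n2=0 y=0 clk=0 z=0 u=0 n1=1 p=0 r=1 n0=0 x=1 q=0
t8.Δ0 v=0 n2=0 y=0 clk=0 z=0 u=0 n1=1 p=0 r=1 n0=0 x=1 q=0
t8.Δ1 v=0 n2=0 y=0 clk=1 z=0 u=0 n1=1 p=0 r=1 n0=1 x=1 q=0
t8.Δ2 v=0 n2=0 y=0 clk=1 z=0 u=1 n1=1 p=0 r=0 n0=1 x=1 q=0
t8.Δ3 v=0 n2=0 y=0 clk=1 z=0 u=1 n1=0 p=0 r=0 n0=1 x=1 q=0
t9.Δ0 v=0 n2=0 y=0 clk=1 z=0 u=1 n1=0 p=0 r=0 n0=1 x=1 q=0
t9.Δ1 v=0 n2=0 y=0 clk=0 z=0 u=1 n1=0 p=0 r=0 n0=1 x=1 q=0
t10.Δ0 v=0 n2=0 y=0 clk=0 z=0 u=1 n1=0 p=0 r=0 n0=1 x=1 q=0
t10.Δ1 v=0 n2=0 y=0 clk=1 z=0 u=1 n1=0 p=0 r=0 n0=0 x=1 q=0
t10.Δ2 v=0 n2=0 y=0 clk=1 z=0 u=0 n1=0 p=0 r=1 n0=0 x=1 q=0
t10.Δ3 v=0 n2=0 y=0 clk=1 z=0 u=0 n1=1 p=0 r=1 n0=0 x=1 q=0
t11.Δ0 v=0 n2=0 y=0 clk=1 z=0 u=0 n1=1 p=0 r=1 n0=0 x=1 q=0
t11.Δ1 v=0 n2=0 y=0 clk=0 z=0 u=0 n1=1 p=0 r=1 n0=0 x=1 q=0
t12.Δ0 v=0 n2=0 y=0 clk=0 z=0 u=0 n1=1 p=0 r=1 n0=0 x=1 q=0
t12.Δ1 v=0 n2=0 y=0 clk=1 z=0 u=0 n1=1 p=0 r=1 n0=1 x=1 q=0
t12.Δ2 v=0 n2=0 y=0 clk=1 z=0 u=1 n1=1 p=0 r=0 n0=1 x=1 q=0
t12.Δ3 v=0 n2=0 y=0 clk=1 z=0 u=1 n1=0 p=0 r=0 n0=1 x=1 q=0
t13.Δ0 v=0 n2=0 y=0 clk=1 z=0 u=1 n1=0 p=0 r=0 n0=1 x=1 q=0
t13.Δ1 v=0 n2=0 y=0 clk=0 z=0 u=1 n1=0 p=0 r=0 n0=1 x=1 q=0
t14.Δ0 v=0 n2=0 y=0 clk=0 z=0 u=1 n1=0 p=0 r=0 n0=1 x=1 q=0
t14.Δ1 v=0 n2=0 y=0 clk=1 z=0 u=1 n1=0 p=0 r=0 n0=0 x=1 q=0
t14.Δ2 v=0 n2=0 y=0 clk=1 z=0 u=0 n1=0 p=0 r=1 n0=0 x=1 q=0
t14.Δ3 v=0 n2=0 y=0 clk=1 z=0 u=0 n1=1 p=0 r=1 n0=0 x=1 q=0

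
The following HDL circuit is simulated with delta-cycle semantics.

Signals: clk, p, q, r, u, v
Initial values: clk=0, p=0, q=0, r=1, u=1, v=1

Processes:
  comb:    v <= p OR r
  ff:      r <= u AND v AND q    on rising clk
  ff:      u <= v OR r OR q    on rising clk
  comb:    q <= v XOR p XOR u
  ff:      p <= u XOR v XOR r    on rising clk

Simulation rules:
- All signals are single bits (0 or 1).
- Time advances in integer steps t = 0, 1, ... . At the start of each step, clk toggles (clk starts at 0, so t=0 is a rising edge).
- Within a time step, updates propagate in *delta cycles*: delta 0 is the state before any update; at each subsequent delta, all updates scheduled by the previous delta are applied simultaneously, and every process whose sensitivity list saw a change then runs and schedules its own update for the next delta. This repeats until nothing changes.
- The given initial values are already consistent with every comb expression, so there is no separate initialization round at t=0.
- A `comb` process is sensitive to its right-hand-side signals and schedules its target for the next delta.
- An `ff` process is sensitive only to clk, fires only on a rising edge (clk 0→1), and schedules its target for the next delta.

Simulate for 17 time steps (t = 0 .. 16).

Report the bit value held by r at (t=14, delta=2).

1

t0.Δ0 p=0 r=1 q=0 clk=0 v=1 u=1
t0.Δ1 p=0 r=1 q=0 clk=1 v=1 u=1
t0.Δ2 p=1 r=0 q=0 clk=1 v=1 u=1
t0.Δ3 p=1 r=0 q=1 clk=1 v=1 u=1
t1.Δ0 p=1 r=0 q=1 clk=1 v=1 u=1
t1.Δ1 p=1 r=0 q=1 clk=0 v=1 u=1
t2.Δ0 p=1 r=0 q=1 clk=0 v=1 u=1
t2.Δ1 p=1 r=0 q=1 clk=1 v=1 u=1
t2.Δ2 p=0 r=1 q=1 clk=1 v=1 u=1
t2.Δ3 p=0 r=1 q=0 clk=1 v=1 u=1
t3.Δ0 p=0 r=1 q=0 clk=1 v=1 u=1
t3.Δ1 p=0 r=1 q=0 clk=0 v=1 u=1
t4.Δ0 p=0 r=1 q=0 clk=0 v=1 u=1
t4.Δ1 p=0 r=1 q=0 clk=1 v=1 u=1
t4.Δ2 p=1 r=0 q=0 clk=1 v=1 u=1
t4.Δ3 p=1 r=0 q=1 clk=1 v=1 u=1
t5.Δ0 p=1 r=0 q=1 clk=1 v=1 u=1
t5.Δ1 p=1 r=0 q=1 clk=0 v=1 u=1
t6.Δ0 p=1 r=0 q=1 clk=0 v=1 u=1
t6.Δ1 p=1 r=0 q=1 clk=1 v=1 u=1
t6.Δ2 p=0 r=1 q=1 clk=1 v=1 u=1
t6.Δ3 p=0 r=1 q=0 clk=1 v=1 u=1
t7.Δ0 p=0 r=1 q=0 clk=1 v=1 u=1
t7.Δ1 p=0 r=1 q=0 clk=0 v=1 u=1
t8.Δ0 p=0 r=1 q=0 clk=0 v=1 u=1
t8.Δ1 p=0 r=1 q=0 clk=1 v=1 u=1
t8.Δ2 p=1 r=0 q=0 clk=1 v=1 u=1
t8.Δ3 p=1 r=0 q=1 clk=1 v=1 u=1
t9.Δ0 p=1 r=0 q=1 clk=1 v=1 u=1
t9.Δ1 p=1 r=0 q=1 clk=0 v=1 u=1
t10.Δ0 p=1 r=0 q=1 clk=0 v=1 u=1
t10.Δ1 p=1 r=0 q=1 clk=1 v=1 u=1
t10.Δ2 p=0 r=1 q=1 clk=1 v=1 u=1
t10.Δ3 p=0 r=1 q=0 clk=1 v=1 u=1
t11.Δ0 p=0 r=1 q=0 clk=1 v=1 u=1
t11.Δ1 p=0 r=1 q=0 clk=0 v=1 u=1
t12.Δ0 p=0 r=1 q=0 clk=0 v=1 u=1
t12.Δ1 p=0 r=1 q=0 clk=1 v=1 u=1
t12.Δ2 p=1 r=0 q=0 clk=1 v=1 u=1
t12.Δ3 p=1 r=0 q=1 clk=1 v=1 u=1
t13.Δ0 p=1 r=0 q=1 clk=1 v=1 u=1
t13.Δ1 p=1 r=0 q=1 clk=0 v=1 u=1
t14.Δ0 p=1 r=0 q=1 clk=0 v=1 u=1
t14.Δ1 p=1 r=0 q=1 clk=1 v=1 u=1
t14.Δ2 p=0 r=1 q=1 clk=1 v=1 u=1
t14.Δ3 p=0 r=1 q=0 clk=1 v=1 u=1
t15.Δ0 p=0 r=1 q=0 clk=1 v=1 u=1
t15.Δ1 p=0 r=1 q=0 clk=0 v=1 u=1
t16.Δ0 p=0 r=1 q=0 clk=0 v=1 u=1
t16.Δ1 p=0 r=1 q=0 clk=1 v=1 u=1
t16.Δ2 p=1 r=0 q=0 clk=1 v=1 u=1
t16.Δ3 p=1 r=0 q=1 clk=1 v=1 u=1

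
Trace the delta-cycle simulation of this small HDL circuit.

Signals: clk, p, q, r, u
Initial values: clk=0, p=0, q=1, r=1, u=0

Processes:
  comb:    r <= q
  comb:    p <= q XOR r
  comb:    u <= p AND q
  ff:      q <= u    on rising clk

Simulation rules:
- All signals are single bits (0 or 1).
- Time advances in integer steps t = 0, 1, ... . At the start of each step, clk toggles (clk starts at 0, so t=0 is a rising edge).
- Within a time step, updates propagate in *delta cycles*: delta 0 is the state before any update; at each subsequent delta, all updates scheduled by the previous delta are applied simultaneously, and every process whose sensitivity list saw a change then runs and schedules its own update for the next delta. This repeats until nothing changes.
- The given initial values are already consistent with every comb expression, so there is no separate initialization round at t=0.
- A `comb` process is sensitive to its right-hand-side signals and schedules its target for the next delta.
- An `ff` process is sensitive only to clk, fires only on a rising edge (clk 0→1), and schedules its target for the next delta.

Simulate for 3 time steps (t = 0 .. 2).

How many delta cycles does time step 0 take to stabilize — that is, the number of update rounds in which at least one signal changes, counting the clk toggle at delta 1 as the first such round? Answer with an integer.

t0.Δ0 clk=0 q=1 u=0 p=0 r=1
t0.Δ1 clk=1 q=1 u=0 p=0 r=1
t0.Δ2 clk=1 q=0 u=0 p=0 r=1
t0.Δ3 clk=1 q=0 u=0 p=1 r=0
t0.Δ4 clk=1 q=0 u=0 p=0 r=0
t1.Δ0 clk=1 q=0 u=0 p=0 r=0
t1.Δ1 clk=0 q=0 u=0 p=0 r=0
t2.Δ0 clk=0 q=0 u=0 p=0 r=0
t2.Δ1 clk=1 q=0 u=0 p=0 r=0

4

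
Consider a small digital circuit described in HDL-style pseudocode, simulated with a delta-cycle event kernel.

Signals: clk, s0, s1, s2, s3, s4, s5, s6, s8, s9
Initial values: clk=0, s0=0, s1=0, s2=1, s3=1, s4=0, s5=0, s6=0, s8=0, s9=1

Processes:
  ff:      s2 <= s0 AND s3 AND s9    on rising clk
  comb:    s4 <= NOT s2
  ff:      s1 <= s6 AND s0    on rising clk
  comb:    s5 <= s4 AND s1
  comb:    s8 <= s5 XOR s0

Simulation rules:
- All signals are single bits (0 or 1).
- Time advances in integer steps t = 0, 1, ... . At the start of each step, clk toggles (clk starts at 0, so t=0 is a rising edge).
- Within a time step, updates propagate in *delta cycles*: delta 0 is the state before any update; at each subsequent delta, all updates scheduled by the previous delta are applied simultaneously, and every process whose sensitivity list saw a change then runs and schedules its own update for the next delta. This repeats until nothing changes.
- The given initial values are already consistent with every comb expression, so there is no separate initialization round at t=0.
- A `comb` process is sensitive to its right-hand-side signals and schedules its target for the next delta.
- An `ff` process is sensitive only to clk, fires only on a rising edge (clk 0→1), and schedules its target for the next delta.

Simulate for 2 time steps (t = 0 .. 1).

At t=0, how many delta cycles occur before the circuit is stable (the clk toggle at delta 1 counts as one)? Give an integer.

[bits: s2,s6,s8,s4,s0,s9,clk,s1,s3,s5]
t=0: Δ0=1000010010 Δ1=1000011010 Δ2=0000011010 Δ3=0001011010 | 3Δ
t=1: Δ0=0001011010 Δ1=0001010010 | 1Δ

3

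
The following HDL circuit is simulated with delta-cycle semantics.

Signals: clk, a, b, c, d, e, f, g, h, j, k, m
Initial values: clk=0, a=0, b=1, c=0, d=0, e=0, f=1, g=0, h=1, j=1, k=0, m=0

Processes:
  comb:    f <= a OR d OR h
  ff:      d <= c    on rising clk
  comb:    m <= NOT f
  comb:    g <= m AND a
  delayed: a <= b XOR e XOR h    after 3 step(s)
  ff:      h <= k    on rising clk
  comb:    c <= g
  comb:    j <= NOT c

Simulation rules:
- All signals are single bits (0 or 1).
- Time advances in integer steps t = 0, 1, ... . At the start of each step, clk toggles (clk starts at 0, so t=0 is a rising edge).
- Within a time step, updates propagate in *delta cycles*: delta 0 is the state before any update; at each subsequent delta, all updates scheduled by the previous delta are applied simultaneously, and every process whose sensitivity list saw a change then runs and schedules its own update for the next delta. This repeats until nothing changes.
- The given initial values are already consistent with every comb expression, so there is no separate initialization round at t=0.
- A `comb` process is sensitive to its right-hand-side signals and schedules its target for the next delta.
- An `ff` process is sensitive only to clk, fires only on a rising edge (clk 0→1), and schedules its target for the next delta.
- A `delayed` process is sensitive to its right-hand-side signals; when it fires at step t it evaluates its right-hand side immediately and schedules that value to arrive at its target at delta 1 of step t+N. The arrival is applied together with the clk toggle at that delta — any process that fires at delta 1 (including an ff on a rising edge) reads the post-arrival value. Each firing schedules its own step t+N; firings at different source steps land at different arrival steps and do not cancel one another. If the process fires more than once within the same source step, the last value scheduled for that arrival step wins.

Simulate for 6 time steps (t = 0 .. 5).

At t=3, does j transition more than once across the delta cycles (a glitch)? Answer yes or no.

yes

t0.Δ0 c=0 m=0 d=0 clk=0 h=1 b=1 g=0 e=0 a=0 f=1 j=1 k=0
t0.Δ1 c=0 m=0 d=0 clk=1 h=1 b=1 g=0 e=0 a=0 f=1 j=1 k=0
t0.Δ2 c=0 m=0 d=0 clk=1 h=0 b=1 g=0 e=0 a=0 f=1 j=1 k=0
t0.Δ3 c=0 m=0 d=0 clk=1 h=0 b=1 g=0 e=0 a=0 f=0 j=1 k=0
t0.Δ4 c=0 m=1 d=0 clk=1 h=0 b=1 g=0 e=0 a=0 f=0 j=1 k=0
t1.Δ0 c=0 m=1 d=0 clk=1 h=0 b=1 g=0 e=0 a=0 f=0 j=1 k=0
t1.Δ1 c=0 m=1 d=0 clk=0 h=0 b=1 g=0 e=0 a=0 f=0 j=1 k=0
t2.Δ0 c=0 m=1 d=0 clk=0 h=0 b=1 g=0 e=0 a=0 f=0 j=1 k=0
t2.Δ1 c=0 m=1 d=0 clk=1 h=0 b=1 g=0 e=0 a=0 f=0 j=1 k=0
t3.Δ0 c=0 m=1 d=0 clk=1 h=0 b=1 g=0 e=0 a=0 f=0 j=1 k=0
t3.Δ1 c=0 m=1 d=0 clk=0 h=0 b=1 g=0 e=0 a=1 f=0 j=1 k=0
t3.Δ2 c=0 m=1 d=0 clk=0 h=0 b=1 g=1 e=0 a=1 f=1 j=1 k=0
t3.Δ3 c=1 m=0 d=0 clk=0 h=0 b=1 g=1 e=0 a=1 f=1 j=1 k=0
t3.Δ4 c=1 m=0 d=0 clk=0 h=0 b=1 g=0 e=0 a=1 f=1 j=0 k=0
t3.Δ5 c=0 m=0 d=0 clk=0 h=0 b=1 g=0 e=0 a=1 f=1 j=0 k=0
t3.Δ6 c=0 m=0 d=0 clk=0 h=0 b=1 g=0 e=0 a=1 f=1 j=1 k=0
t4.Δ0 c=0 m=0 d=0 clk=0 h=0 b=1 g=0 e=0 a=1 f=1 j=1 k=0
t4.Δ1 c=0 m=0 d=0 clk=1 h=0 b=1 g=0 e=0 a=1 f=1 j=1 k=0
t5.Δ0 c=0 m=0 d=0 clk=1 h=0 b=1 g=0 e=0 a=1 f=1 j=1 k=0
t5.Δ1 c=0 m=0 d=0 clk=0 h=0 b=1 g=0 e=0 a=1 f=1 j=1 k=0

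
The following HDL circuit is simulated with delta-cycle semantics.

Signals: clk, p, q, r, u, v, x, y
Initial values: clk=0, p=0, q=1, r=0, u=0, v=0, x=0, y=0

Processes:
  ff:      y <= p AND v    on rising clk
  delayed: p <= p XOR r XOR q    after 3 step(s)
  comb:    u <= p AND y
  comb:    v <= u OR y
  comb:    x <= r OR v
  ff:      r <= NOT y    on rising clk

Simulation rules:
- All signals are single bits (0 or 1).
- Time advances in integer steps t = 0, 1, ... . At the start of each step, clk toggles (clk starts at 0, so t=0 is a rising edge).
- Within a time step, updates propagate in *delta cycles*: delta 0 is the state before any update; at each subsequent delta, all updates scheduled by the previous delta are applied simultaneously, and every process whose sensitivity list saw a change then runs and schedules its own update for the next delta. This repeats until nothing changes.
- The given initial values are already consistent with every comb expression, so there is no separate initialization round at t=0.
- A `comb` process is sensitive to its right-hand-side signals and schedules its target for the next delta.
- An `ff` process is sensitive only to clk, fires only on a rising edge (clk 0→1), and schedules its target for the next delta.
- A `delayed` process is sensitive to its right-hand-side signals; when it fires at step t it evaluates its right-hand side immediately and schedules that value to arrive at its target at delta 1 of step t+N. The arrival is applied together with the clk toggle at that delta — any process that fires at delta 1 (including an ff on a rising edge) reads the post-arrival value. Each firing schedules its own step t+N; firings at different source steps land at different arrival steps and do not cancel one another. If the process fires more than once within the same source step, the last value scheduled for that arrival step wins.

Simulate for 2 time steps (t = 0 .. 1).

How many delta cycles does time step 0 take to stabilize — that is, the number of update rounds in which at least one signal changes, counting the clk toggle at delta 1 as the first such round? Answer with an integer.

3

t=0 Δ0: u=0 x=0 v=0 p=0 clk=0 y=0 q=1 r=0
  Δ1: clk:0→1
  Δ2: r:0→1
  Δ3: x:0→1
  (3Δ to stable)
t=1 Δ0: u=0 x=1 v=0 p=0 clk=1 y=0 q=1 r=1
  Δ1: clk:1→0
  (1Δ to stable)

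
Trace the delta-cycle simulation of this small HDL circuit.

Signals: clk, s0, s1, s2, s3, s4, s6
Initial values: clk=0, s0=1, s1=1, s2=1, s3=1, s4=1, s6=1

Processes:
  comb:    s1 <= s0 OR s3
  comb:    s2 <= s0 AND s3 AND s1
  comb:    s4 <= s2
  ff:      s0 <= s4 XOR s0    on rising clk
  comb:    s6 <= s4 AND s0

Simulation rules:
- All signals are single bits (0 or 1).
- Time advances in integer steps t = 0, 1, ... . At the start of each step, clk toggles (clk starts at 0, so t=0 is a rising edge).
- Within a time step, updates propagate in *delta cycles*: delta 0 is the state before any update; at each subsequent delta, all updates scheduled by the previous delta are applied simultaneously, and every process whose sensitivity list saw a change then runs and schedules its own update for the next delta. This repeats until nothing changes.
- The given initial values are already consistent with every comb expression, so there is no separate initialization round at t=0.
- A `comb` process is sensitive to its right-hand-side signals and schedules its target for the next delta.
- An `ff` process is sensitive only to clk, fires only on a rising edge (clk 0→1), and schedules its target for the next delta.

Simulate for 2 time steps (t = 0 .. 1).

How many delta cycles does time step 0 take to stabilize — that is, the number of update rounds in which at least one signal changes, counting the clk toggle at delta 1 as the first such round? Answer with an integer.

4

t=0 Δ0: s0=1 s6=1 s4=1 s1=1 s3=1 clk=0 s2=1
  Δ1: clk:0→1
  Δ2: s0:1→0
  Δ3: s6:1→0, s2:1→0
  Δ4: s4:1→0
  (4Δ to stable)
t=1 Δ0: s0=0 s6=0 s4=0 s1=1 s3=1 clk=1 s2=0
  Δ1: clk:1→0
  (1Δ to stable)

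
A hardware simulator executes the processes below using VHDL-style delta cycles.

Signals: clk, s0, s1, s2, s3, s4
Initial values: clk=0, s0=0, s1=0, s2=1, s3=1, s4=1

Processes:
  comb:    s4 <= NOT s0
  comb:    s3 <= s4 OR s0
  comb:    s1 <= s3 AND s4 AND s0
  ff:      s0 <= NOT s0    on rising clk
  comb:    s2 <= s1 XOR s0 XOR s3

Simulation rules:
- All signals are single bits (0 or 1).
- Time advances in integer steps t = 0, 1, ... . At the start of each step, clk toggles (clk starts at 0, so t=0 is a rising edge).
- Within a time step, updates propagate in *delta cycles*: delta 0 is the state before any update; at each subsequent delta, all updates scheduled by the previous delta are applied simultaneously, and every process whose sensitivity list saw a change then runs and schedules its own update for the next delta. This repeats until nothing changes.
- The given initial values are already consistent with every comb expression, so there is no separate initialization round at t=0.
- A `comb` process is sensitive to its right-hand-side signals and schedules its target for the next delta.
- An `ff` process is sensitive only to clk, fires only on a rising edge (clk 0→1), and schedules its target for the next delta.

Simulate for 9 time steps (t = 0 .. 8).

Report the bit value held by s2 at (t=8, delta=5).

0

t=0 Δ0: s3=1 clk=0 s0=0 s2=1 s1=0 s4=1
  Δ1: clk:0→1
  Δ2: s0:0→1
  Δ3: s2:1→0, s1:0→1, s4:1→0
  Δ4: s2:0→1, s1:1→0
  Δ5: s2:1→0
  (5Δ to stable)
t=1 Δ0: s3=1 clk=1 s0=1 s2=0 s1=0 s4=0
  Δ1: clk:1→0
  (1Δ to stable)
t=2 Δ0: s3=1 clk=0 s0=1 s2=0 s1=0 s4=0
  Δ1: clk:0→1
  Δ2: s0:1→0
  Δ3: s3:1→0, s2:0→1, s4:0→1
  Δ4: s3:0→1, s2:1→0
  Δ5: s2:0→1
  (5Δ to stable)
t=3 Δ0: s3=1 clk=1 s0=0 s2=1 s1=0 s4=1
  Δ1: clk:1→0
  (1Δ to stable)
t=4 Δ0: s3=1 clk=0 s0=0 s2=1 s1=0 s4=1
  Δ1: clk:0→1
  Δ2: s0:0→1
  Δ3: s2:1→0, s1:0→1, s4:1→0
  Δ4: s2:0→1, s1:1→0
  Δ5: s2:1→0
  (5Δ to stable)
t=5 Δ0: s3=1 clk=1 s0=1 s2=0 s1=0 s4=0
  Δ1: clk:1→0
  (1Δ to stable)
t=6 Δ0: s3=1 clk=0 s0=1 s2=0 s1=0 s4=0
  Δ1: clk:0→1
  Δ2: s0:1→0
  Δ3: s3:1→0, s2:0→1, s4:0→1
  Δ4: s3:0→1, s2:1→0
  Δ5: s2:0→1
  (5Δ to stable)
t=7 Δ0: s3=1 clk=1 s0=0 s2=1 s1=0 s4=1
  Δ1: clk:1→0
  (1Δ to stable)
t=8 Δ0: s3=1 clk=0 s0=0 s2=1 s1=0 s4=1
  Δ1: clk:0→1
  Δ2: s0:0→1
  Δ3: s2:1→0, s1:0→1, s4:1→0
  Δ4: s2:0→1, s1:1→0
  Δ5: s2:1→0
  (5Δ to stable)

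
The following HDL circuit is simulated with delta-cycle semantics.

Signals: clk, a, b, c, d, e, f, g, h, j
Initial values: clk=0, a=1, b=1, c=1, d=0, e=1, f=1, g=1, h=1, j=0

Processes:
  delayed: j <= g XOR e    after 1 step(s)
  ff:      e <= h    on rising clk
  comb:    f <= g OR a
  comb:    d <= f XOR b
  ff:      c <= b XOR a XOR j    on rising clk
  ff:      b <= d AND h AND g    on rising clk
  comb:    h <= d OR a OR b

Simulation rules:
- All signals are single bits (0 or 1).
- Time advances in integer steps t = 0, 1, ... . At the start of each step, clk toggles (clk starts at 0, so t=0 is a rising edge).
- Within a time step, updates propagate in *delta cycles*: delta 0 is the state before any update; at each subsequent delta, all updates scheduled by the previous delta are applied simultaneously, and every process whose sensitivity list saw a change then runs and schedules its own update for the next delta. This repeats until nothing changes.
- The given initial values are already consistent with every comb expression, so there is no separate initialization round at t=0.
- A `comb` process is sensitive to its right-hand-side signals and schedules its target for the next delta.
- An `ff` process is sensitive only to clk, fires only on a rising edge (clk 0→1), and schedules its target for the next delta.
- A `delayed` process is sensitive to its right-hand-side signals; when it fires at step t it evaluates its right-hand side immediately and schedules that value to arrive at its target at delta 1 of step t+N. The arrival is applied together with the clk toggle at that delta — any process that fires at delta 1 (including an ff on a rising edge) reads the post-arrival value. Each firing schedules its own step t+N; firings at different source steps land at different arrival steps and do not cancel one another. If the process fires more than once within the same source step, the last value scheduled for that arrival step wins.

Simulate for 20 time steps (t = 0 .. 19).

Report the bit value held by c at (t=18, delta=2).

1

t=0 Δ0: e=1 d=0 f=1 h=1 clk=0 a=1 c=1 b=1 j=0 g=1
  Δ1: clk:0→1
  Δ2: c:1→0, b:1→0
  Δ3: d:0→1
  (3Δ to stable)
t=1 Δ0: e=1 d=1 f=1 h=1 clk=1 a=1 c=0 b=0 j=0 g=1
  Δ1: clk:1→0
  (1Δ to stable)
t=2 Δ0: e=1 d=1 f=1 h=1 clk=0 a=1 c=0 b=0 j=0 g=1
  Δ1: clk:0→1
  Δ2: c:0→1, b:0→1
  Δ3: d:1→0
  (3Δ to stable)
t=3 Δ0: e=1 d=0 f=1 h=1 clk=1 a=1 c=1 b=1 j=0 g=1
  Δ1: clk:1→0
  (1Δ to stable)
t=4 Δ0: e=1 d=0 f=1 h=1 clk=0 a=1 c=1 b=1 j=0 g=1
  Δ1: clk:0→1
  Δ2: c:1→0, b:1→0
  Δ3: d:0→1
  (3Δ to stable)
t=5 Δ0: e=1 d=1 f=1 h=1 clk=1 a=1 c=0 b=0 j=0 g=1
  Δ1: clk:1→0
  (1Δ to stable)
t=6 Δ0: e=1 d=1 f=1 h=1 clk=0 a=1 c=0 b=0 j=0 g=1
  Δ1: clk:0→1
  Δ2: c:0→1, b:0→1
  Δ3: d:1→0
  (3Δ to stable)
t=7 Δ0: e=1 d=0 f=1 h=1 clk=1 a=1 c=1 b=1 j=0 g=1
  Δ1: clk:1→0
  (1Δ to stable)
t=8 Δ0: e=1 d=0 f=1 h=1 clk=0 a=1 c=1 b=1 j=0 g=1
  Δ1: clk:0→1
  Δ2: c:1→0, b:1→0
  Δ3: d:0→1
  (3Δ to stable)
t=9 Δ0: e=1 d=1 f=1 h=1 clk=1 a=1 c=0 b=0 j=0 g=1
  Δ1: clk:1→0
  (1Δ to stable)
t=10 Δ0: e=1 d=1 f=1 h=1 clk=0 a=1 c=0 b=0 j=0 g=1
  Δ1: clk:0→1
  Δ2: c:0→1, b:0→1
  Δ3: d:1→0
  (3Δ to stable)
t=11 Δ0: e=1 d=0 f=1 h=1 clk=1 a=1 c=1 b=1 j=0 g=1
  Δ1: clk:1→0
  (1Δ to stable)
t=12 Δ0: e=1 d=0 f=1 h=1 clk=0 a=1 c=1 b=1 j=0 g=1
  Δ1: clk:0→1
  Δ2: c:1→0, b:1→0
  Δ3: d:0→1
  (3Δ to stable)
t=13 Δ0: e=1 d=1 f=1 h=1 clk=1 a=1 c=0 b=0 j=0 g=1
  Δ1: clk:1→0
  (1Δ to stable)
t=14 Δ0: e=1 d=1 f=1 h=1 clk=0 a=1 c=0 b=0 j=0 g=1
  Δ1: clk:0→1
  Δ2: c:0→1, b:0→1
  Δ3: d:1→0
  (3Δ to stable)
t=15 Δ0: e=1 d=0 f=1 h=1 clk=1 a=1 c=1 b=1 j=0 g=1
  Δ1: clk:1→0
  (1Δ to stable)
t=16 Δ0: e=1 d=0 f=1 h=1 clk=0 a=1 c=1 b=1 j=0 g=1
  Δ1: clk:0→1
  Δ2: c:1→0, b:1→0
  Δ3: d:0→1
  (3Δ to stable)
t=17 Δ0: e=1 d=1 f=1 h=1 clk=1 a=1 c=0 b=0 j=0 g=1
  Δ1: clk:1→0
  (1Δ to stable)
t=18 Δ0: e=1 d=1 f=1 h=1 clk=0 a=1 c=0 b=0 j=0 g=1
  Δ1: clk:0→1
  Δ2: c:0→1, b:0→1
  Δ3: d:1→0
  (3Δ to stable)
t=19 Δ0: e=1 d=0 f=1 h=1 clk=1 a=1 c=1 b=1 j=0 g=1
  Δ1: clk:1→0
  (1Δ to stable)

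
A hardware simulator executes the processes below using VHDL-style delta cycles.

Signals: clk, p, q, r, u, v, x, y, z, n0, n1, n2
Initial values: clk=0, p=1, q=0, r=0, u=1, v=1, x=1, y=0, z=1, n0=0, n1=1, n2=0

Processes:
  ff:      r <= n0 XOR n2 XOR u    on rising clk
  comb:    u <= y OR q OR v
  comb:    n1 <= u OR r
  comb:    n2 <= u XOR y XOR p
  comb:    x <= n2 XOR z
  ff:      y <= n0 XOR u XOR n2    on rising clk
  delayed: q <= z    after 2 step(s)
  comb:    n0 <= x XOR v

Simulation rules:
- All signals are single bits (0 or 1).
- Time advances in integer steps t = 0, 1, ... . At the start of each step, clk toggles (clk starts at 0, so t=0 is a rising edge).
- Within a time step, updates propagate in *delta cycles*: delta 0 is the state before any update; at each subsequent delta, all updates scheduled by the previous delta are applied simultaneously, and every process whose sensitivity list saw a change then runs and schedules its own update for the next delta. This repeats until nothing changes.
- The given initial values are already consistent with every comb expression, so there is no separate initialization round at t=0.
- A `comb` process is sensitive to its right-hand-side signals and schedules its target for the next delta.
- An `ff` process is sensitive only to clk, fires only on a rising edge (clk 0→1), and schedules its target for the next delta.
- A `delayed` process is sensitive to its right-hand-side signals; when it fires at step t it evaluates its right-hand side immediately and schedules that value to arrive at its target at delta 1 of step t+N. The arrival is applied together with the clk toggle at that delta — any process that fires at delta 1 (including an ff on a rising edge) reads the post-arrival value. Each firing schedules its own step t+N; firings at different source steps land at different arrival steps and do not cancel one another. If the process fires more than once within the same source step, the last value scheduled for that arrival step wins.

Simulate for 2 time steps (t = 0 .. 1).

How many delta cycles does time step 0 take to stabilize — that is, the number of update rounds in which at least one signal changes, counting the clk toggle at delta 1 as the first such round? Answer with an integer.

5

t=0 Δ0: x=1 v=1 p=1 n2=0 q=0 u=1 n0=0 clk=0 y=0 n1=1 z=1 r=0
  Δ1: clk:0→1
  Δ2: y:0→1, r:0→1
  Δ3: n2:0→1
  Δ4: x:1→0
  Δ5: n0:0→1
  (5Δ to stable)
t=1 Δ0: x=0 v=1 p=1 n2=1 q=0 u=1 n0=1 clk=1 y=1 n1=1 z=1 r=1
  Δ1: clk:1→0
  (1Δ to stable)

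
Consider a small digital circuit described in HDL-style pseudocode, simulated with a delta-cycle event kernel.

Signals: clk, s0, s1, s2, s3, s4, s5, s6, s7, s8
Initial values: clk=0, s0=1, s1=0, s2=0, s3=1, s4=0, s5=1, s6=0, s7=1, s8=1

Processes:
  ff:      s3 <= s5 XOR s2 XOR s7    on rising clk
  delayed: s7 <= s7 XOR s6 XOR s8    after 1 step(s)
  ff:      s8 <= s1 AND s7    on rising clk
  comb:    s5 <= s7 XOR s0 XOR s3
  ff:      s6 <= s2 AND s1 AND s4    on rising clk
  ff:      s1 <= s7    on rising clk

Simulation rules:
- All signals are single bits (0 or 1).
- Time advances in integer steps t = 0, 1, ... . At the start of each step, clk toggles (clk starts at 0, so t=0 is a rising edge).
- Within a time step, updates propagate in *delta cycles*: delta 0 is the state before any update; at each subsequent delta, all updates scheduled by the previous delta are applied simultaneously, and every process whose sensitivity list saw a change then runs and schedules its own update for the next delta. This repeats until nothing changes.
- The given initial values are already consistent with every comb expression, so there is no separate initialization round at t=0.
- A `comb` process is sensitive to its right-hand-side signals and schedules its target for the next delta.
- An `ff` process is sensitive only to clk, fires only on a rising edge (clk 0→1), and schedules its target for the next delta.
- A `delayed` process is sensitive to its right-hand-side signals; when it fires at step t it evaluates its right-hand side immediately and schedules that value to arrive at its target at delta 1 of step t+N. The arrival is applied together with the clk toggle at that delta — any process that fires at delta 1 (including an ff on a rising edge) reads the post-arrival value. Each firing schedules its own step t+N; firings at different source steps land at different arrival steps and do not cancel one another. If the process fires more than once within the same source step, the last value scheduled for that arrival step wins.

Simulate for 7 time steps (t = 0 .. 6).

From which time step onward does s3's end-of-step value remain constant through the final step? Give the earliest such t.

2

[bits: s0,s6,s5,s1,s8,clk,s2,s7,s3,s4]
t=0: Δ0=1010100110 Δ1=1010110110 Δ2=1011010100 Δ3=1001010100 | 3Δ
t=1: Δ0=1001010100 Δ1=1001000100 | 1Δ
t=2: Δ0=1001000100 Δ1=1001010100 Δ2=1001110110 Δ3=1011110110 | 3Δ
t=3: Δ0=1011110110 Δ1=1011100010 Δ2=1001100010 | 2Δ
t=4: Δ0=1001100010 Δ1=1001110110 Δ2=1011110110 | 2Δ
t=5: Δ0=1011110110 Δ1=1011100010 Δ2=1001100010 | 2Δ
t=6: Δ0=1001100010 Δ1=1001110110 Δ2=1011110110 | 2Δ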